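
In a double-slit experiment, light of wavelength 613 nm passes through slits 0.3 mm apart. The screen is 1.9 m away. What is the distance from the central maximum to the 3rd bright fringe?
y = mλL/d = 11.65 mm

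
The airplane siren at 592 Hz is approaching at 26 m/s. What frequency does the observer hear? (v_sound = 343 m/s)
f_obs = f·v/(v − v_s) = 640.6 Hz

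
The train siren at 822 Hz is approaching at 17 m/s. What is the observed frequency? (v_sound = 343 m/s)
f_obs = f·v/(v − v_s) = 864.9 Hz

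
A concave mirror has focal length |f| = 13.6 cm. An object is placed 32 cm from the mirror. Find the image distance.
f = +13.6 cm (concave); 1/di = 1/f − 1/do → di = 23.65 cm (real image, in front of mirror)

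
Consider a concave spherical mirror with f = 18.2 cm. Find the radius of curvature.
R = 2|f| = 36.4 cm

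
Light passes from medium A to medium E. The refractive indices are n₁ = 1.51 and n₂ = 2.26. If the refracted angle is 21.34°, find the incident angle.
sin θ₁ = (n₂/n₁)·sin θ₂ → θ₁ = 33°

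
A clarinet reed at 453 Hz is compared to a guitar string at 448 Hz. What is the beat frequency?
5 Hz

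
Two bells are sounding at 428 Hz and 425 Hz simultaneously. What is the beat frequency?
3 Hz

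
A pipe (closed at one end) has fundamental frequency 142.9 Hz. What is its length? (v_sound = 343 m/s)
L = v/(4f₁) = 0.6001 m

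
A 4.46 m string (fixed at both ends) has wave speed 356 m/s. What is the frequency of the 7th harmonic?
fₙ = nv/(2L) = 279.4 Hz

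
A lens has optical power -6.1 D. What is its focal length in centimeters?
f = 1/P = -16.39 cm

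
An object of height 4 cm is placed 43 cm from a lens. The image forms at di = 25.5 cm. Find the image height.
hi = (-di/do) × ho = -2.372 cm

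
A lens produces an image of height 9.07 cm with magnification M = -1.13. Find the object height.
ho = |hi|/|M| = 8.027 cm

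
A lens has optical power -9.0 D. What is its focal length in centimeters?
f = 1/P = -11.11 cm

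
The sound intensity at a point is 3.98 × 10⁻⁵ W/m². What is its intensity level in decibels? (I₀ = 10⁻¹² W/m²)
β = 10·log₁₀(I/I₀) = 76 dB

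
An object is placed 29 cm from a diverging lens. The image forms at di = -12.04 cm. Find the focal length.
1/f = 1/do + 1/di → f = -20.59 cm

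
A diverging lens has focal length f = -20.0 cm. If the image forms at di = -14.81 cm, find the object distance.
1/do = 1/f − 1/di → do = 57.07 cm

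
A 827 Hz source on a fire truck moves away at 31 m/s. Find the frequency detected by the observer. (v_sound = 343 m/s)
f_obs = f·v/(v + v_s) = 758.5 Hz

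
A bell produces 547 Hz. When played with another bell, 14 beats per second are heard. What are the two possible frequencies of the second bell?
f₂ = 547 ± 14 Hz → 561 Hz or 533 Hz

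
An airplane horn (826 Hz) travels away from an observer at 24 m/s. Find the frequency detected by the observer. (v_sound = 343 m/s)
f_obs = f·v/(v + v_s) = 772 Hz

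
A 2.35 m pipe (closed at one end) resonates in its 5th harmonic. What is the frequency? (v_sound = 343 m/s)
fₙ = nv/(4L) = 182.4 Hz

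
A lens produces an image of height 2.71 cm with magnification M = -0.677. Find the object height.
ho = |hi|/|M| = 4.003 cm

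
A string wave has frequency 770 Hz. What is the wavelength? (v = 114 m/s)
λ = v/f = 0.1481 m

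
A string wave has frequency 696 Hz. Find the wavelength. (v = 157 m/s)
λ = v/f = 0.2256 m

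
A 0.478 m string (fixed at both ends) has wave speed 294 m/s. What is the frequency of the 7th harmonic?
fₙ = nv/(2L) = 2153 Hz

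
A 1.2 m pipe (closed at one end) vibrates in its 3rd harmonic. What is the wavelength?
λₙ = 4L/n = 1.6 m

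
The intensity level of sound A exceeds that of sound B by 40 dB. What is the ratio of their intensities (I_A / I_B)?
I_A/I_B = 10^(Δβ/10) = 10000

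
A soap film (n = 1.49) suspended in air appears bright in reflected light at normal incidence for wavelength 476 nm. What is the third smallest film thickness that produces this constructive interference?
2nt = (m − ½)λ with m = 3 → t = (m − ½)λ/(2n) = 399.3 nm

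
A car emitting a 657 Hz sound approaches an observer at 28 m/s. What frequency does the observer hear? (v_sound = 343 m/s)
f_obs = f·v/(v − v_s) = 715.4 Hz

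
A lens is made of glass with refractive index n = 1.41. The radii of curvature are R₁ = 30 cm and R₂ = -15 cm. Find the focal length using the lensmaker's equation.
1/f = (n − 1)(1/R₁ − 1/R₂) → f = 24.39 cm (converging lens)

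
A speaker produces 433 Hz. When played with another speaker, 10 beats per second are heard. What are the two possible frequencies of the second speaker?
f₂ = 433 ± 10 Hz → 443 Hz or 423 Hz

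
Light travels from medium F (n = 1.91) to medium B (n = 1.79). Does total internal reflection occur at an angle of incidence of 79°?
θc = arcsin(n₂/n₁) = 69.58°; 79° > θc, so yes — total internal reflection.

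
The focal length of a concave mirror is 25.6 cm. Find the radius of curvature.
R = 2|f| = 51.2 cm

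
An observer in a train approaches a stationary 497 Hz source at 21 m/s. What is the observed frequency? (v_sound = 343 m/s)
f_obs = f·(v + v_o)/v = 527.4 Hz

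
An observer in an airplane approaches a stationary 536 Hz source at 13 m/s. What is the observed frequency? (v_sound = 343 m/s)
f_obs = f·(v + v_o)/v = 556.3 Hz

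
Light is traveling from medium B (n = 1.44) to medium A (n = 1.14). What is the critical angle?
θc = arcsin(n₂/n₁) = 52.34°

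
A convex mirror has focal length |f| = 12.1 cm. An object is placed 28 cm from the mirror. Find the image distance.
f = −12.1 cm (convex); 1/di = 1/f − 1/do → di = -8.449 cm (virtual image, behind mirror)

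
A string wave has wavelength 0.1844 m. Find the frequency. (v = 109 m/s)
f = v/λ = 591.1 Hz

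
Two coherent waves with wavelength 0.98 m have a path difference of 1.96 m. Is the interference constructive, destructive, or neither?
constructive — path difference = 2λ, a whole number of wavelengths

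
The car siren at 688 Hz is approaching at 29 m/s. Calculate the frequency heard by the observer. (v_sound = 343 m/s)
f_obs = f·v/(v − v_s) = 751.5 Hz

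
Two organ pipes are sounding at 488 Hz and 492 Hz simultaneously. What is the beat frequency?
4 Hz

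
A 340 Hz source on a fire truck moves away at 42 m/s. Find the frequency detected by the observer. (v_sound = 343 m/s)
f_obs = f·v/(v + v_s) = 302.9 Hz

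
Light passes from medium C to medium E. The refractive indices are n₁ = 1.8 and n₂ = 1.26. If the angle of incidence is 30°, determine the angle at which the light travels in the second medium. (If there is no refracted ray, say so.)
sin θ₂ = (n₁/n₂)·sin θ₁ = 0.7143 → θ₂ = 45.58°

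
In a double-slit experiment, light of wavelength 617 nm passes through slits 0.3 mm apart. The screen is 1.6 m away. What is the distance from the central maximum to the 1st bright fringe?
y = mλL/d = 3.291 mm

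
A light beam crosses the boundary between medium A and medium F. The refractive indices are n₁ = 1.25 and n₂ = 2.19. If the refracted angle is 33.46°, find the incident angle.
sin θ₁ = (n₂/n₁)·sin θ₂ → θ₁ = 75.01°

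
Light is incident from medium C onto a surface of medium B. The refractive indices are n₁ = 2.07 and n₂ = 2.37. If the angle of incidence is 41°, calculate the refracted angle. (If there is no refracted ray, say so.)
sin θ₂ = (n₁/n₂)·sin θ₁ = 0.573 → θ₂ = 34.96°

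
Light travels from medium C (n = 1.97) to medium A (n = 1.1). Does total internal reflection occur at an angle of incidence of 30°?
θc = arcsin(n₂/n₁) = 33.94°; 30° < θc, so no — the ray refracts.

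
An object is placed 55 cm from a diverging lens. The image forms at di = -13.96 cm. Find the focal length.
1/f = 1/do + 1/di → f = -18.71 cm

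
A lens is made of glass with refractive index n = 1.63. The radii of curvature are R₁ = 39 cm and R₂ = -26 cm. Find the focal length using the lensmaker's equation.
1/f = (n − 1)(1/R₁ − 1/R₂) → f = 24.76 cm (converging lens)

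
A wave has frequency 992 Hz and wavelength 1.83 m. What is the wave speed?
v = fλ = 1815 m/s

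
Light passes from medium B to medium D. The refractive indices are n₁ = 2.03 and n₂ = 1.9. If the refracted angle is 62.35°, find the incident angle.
sin θ₁ = (n₂/n₁)·sin θ₂ → θ₁ = 56°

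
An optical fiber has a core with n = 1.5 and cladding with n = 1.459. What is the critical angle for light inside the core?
θc = arcsin(n_cladding/n_core) = 76.57°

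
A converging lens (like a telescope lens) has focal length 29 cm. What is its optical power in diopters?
P = 1/f = 3.448 D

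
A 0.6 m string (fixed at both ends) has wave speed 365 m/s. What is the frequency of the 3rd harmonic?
fₙ = nv/(2L) = 912.5 Hz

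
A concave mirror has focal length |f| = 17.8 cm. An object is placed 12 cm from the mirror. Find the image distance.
f = +17.8 cm (concave); 1/di = 1/f − 1/do → di = -36.83 cm (virtual image, behind mirror)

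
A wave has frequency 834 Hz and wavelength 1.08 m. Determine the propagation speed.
v = fλ = 900.7 m/s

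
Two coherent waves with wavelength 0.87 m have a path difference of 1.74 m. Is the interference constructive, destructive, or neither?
constructive — path difference = 2λ, a whole number of wavelengths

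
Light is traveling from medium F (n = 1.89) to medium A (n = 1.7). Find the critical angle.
θc = arcsin(n₂/n₁) = 64.09°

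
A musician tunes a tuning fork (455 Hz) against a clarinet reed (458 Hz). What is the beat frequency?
3 Hz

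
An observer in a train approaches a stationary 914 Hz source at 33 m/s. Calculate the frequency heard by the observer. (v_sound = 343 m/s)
f_obs = f·(v + v_o)/v = 1002 Hz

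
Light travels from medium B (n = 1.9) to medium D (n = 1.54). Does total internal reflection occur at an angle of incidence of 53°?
θc = arcsin(n₂/n₁) = 54.15°; 53° < θc, so no — the ray refracts.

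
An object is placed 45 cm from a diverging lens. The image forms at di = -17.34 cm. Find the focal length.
1/f = 1/do + 1/di → f = -28.21 cm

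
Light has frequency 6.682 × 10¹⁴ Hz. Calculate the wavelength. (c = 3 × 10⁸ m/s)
λ = c/f = 449 nm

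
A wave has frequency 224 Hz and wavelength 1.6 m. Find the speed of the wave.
v = fλ = 358.4 m/s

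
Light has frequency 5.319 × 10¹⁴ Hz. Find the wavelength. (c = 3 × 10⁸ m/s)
λ = c/f = 564 nm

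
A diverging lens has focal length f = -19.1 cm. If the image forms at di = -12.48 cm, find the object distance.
1/do = 1/f − 1/di → do = 36.01 cm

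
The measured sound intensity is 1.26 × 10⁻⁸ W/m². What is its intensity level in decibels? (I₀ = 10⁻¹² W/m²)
β = 10·log₁₀(I/I₀) = 41 dB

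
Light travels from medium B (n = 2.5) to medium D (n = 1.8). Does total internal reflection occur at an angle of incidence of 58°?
θc = arcsin(n₂/n₁) = 46.05°; 58° > θc, so yes — total internal reflection.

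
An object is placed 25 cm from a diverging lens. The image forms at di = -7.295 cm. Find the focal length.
1/f = 1/do + 1/di → f = -10.3 cm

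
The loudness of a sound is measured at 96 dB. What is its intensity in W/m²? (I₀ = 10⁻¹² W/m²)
I = I₀·10^(β/10) = 3.98 × 10⁻³ W/m²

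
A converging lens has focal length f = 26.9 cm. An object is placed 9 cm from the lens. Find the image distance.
1/di = 1/f − 1/do → di = -13.53 cm (virtual image)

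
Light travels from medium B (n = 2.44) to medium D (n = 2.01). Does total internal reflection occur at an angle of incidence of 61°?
θc = arcsin(n₂/n₁) = 55.46°; 61° > θc, so yes — total internal reflection.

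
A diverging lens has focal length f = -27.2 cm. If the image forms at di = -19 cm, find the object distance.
1/do = 1/f − 1/di → do = 63.02 cm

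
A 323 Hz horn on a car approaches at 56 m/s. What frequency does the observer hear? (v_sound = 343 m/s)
f_obs = f·v/(v − v_s) = 386 Hz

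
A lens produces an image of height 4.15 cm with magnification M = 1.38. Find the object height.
ho = |hi|/|M| = 3.007 cm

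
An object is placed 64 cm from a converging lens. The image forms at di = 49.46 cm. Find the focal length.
1/f = 1/do + 1/di → f = 27.9 cm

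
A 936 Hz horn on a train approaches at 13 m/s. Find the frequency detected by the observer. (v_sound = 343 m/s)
f_obs = f·v/(v − v_s) = 972.9 Hz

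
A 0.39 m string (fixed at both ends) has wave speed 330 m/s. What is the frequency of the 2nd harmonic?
fₙ = nv/(2L) = 846.2 Hz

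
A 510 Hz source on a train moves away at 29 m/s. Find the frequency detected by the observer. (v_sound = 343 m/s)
f_obs = f·v/(v + v_s) = 470.2 Hz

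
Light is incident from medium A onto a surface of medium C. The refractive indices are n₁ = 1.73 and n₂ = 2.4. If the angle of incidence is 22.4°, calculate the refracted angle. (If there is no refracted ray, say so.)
sin θ₂ = (n₁/n₂)·sin θ₁ = 0.2747 → θ₂ = 15.94°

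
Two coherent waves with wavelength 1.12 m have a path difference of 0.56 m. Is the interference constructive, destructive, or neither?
destructive — path difference = 0.5λ, an odd multiple of λ/2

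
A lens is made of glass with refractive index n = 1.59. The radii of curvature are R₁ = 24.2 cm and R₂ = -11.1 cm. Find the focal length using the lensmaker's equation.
1/f = (n − 1)(1/R₁ − 1/R₂) → f = 12.9 cm (converging lens)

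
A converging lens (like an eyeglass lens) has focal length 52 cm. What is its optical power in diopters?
P = 1/f = 1.923 D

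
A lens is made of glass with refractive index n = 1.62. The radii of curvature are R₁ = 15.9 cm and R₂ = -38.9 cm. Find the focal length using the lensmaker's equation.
1/f = (n − 1)(1/R₁ − 1/R₂) → f = 18.2 cm (converging lens)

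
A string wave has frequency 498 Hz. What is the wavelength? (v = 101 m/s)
λ = v/f = 0.2028 m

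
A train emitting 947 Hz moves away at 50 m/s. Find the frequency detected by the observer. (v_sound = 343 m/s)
f_obs = f·v/(v + v_s) = 826.5 Hz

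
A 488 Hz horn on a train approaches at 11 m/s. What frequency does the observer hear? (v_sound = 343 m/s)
f_obs = f·v/(v − v_s) = 504.2 Hz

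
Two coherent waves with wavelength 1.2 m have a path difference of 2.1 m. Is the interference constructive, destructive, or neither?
neither (partial) — path difference = 1.75λ, neither a whole number of wavelengths nor an odd multiple of λ/2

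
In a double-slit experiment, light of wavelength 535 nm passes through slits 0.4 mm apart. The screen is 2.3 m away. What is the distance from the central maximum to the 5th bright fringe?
y = mλL/d = 15.38 mm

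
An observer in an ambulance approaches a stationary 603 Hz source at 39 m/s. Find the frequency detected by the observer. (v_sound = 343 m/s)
f_obs = f·(v + v_o)/v = 671.6 Hz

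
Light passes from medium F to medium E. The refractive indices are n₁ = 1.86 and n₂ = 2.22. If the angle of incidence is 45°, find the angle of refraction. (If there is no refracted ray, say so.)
sin θ₂ = (n₁/n₂)·sin θ₁ = 0.5924 → θ₂ = 36.33°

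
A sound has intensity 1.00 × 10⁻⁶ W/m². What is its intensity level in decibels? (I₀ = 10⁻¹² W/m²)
β = 10·log₁₀(I/I₀) = 60 dB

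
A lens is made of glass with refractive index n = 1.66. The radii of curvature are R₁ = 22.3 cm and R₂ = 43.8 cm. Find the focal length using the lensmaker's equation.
1/f = (n − 1)(1/R₁ − 1/R₂) → f = 68.83 cm (converging lens)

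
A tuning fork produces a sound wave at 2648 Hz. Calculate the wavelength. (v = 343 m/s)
λ = v/f = 0.1295 m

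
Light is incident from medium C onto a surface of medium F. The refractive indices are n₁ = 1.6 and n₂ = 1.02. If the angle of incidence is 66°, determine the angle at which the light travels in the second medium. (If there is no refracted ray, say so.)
sin θ₂ = (n₁/n₂)·sin θ₁ = 1.433 > 1, so there is no refracted ray — the light undergoes total internal reflection.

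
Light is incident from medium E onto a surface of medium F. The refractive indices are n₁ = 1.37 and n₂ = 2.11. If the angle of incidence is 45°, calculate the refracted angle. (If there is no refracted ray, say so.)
sin θ₂ = (n₁/n₂)·sin θ₁ = 0.4591 → θ₂ = 27.33°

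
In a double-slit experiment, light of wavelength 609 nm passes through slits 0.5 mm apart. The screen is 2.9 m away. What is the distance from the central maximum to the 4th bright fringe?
y = mλL/d = 14.13 mm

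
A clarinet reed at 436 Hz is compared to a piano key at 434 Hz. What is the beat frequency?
2 Hz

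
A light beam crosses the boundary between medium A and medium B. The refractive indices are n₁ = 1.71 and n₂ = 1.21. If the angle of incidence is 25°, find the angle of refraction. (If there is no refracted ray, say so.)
sin θ₂ = (n₁/n₂)·sin θ₁ = 0.5973 → θ₂ = 36.67°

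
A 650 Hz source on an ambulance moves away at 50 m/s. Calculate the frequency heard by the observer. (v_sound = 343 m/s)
f_obs = f·v/(v + v_s) = 567.3 Hz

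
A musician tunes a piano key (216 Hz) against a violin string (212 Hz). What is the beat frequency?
4 Hz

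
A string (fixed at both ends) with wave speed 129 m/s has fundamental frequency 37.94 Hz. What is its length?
L = v/(2f₁) = 1.7 m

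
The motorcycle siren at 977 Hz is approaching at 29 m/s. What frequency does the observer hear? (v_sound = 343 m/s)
f_obs = f·v/(v − v_s) = 1067 Hz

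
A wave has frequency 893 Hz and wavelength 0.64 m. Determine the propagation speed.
v = fλ = 571.5 m/s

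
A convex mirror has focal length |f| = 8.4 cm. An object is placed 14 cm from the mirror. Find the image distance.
f = −8.4 cm (convex); 1/di = 1/f − 1/do → di = -5.25 cm (virtual image, behind mirror)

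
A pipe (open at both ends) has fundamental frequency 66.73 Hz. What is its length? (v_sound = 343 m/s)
L = v/(2f₁) = 2.57 m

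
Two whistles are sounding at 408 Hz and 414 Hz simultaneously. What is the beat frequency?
6 Hz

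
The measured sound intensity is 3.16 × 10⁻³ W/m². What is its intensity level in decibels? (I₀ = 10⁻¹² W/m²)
β = 10·log₁₀(I/I₀) = 95 dB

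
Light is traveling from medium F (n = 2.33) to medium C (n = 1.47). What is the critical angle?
θc = arcsin(n₂/n₁) = 39.12°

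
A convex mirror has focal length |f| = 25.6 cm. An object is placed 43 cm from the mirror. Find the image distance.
f = −25.6 cm (convex); 1/di = 1/f − 1/do → di = -16.05 cm (virtual image, behind mirror)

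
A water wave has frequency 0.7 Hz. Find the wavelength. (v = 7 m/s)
λ = v/f = 10 m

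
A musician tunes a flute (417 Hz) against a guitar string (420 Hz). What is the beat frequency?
3 Hz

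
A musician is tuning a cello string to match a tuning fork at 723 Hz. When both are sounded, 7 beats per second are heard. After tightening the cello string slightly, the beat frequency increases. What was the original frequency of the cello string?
730 Hz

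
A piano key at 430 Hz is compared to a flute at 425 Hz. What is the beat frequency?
5 Hz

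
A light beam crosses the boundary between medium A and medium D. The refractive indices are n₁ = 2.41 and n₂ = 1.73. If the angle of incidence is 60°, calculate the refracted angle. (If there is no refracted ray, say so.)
sin θ₂ = (n₁/n₂)·sin θ₁ = 1.206 > 1, so there is no refracted ray — the light undergoes total internal reflection.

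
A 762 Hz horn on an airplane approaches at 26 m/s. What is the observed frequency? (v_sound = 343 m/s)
f_obs = f·v/(v − v_s) = 824.5 Hz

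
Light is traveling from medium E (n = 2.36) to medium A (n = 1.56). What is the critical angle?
θc = arcsin(n₂/n₁) = 41.38°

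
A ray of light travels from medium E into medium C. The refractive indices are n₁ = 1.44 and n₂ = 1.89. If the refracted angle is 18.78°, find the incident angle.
sin θ₁ = (n₂/n₁)·sin θ₂ → θ₁ = 25°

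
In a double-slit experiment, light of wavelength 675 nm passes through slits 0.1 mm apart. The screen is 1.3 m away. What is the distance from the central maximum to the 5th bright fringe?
y = mλL/d = 43.88 mm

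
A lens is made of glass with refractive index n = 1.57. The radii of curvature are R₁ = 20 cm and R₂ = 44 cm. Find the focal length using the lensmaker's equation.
1/f = (n − 1)(1/R₁ − 1/R₂) → f = 64.33 cm (converging lens)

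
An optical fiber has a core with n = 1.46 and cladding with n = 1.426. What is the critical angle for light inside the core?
θc = arcsin(n_cladding/n_core) = 77.61°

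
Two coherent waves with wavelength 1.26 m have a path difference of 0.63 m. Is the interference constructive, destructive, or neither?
destructive — path difference = 0.5λ, an odd multiple of λ/2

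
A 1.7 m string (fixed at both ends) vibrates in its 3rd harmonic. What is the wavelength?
λₙ = 2L/n = 1.133 m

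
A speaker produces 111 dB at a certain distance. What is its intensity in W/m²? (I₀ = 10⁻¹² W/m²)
I = I₀·10^(β/10) = 1.26 × 10⁻¹ W/m²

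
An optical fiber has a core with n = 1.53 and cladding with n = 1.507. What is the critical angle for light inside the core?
θc = arcsin(n_cladding/n_core) = 80.05°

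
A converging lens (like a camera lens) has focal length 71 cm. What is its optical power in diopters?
P = 1/f = 1.408 D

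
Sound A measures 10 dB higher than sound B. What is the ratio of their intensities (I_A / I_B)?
I_A/I_B = 10^(Δβ/10) = 10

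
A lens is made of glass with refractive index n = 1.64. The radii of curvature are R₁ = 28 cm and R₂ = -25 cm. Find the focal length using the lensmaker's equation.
1/f = (n − 1)(1/R₁ − 1/R₂) → f = 20.64 cm (converging lens)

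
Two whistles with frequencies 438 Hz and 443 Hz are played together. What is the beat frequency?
5 Hz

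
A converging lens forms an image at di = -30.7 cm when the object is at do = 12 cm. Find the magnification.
M = −di/do = 2.558 (upright image)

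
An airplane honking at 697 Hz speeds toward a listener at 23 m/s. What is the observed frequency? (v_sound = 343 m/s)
f_obs = f·v/(v − v_s) = 747.1 Hz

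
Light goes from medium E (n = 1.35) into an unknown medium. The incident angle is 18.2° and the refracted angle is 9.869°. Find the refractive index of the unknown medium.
n₂ = n₁·sin θ₁ / sin θ₂ = 2.46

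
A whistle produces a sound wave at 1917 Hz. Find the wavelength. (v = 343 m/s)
λ = v/f = 0.1789 m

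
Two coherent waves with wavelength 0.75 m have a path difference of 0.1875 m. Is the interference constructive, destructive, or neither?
neither (partial) — path difference = 0.25λ, neither a whole number of wavelengths nor an odd multiple of λ/2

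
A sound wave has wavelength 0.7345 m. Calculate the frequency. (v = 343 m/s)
f = v/λ = 467 Hz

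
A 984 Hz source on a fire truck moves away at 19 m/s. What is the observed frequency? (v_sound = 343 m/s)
f_obs = f·v/(v + v_s) = 932.4 Hz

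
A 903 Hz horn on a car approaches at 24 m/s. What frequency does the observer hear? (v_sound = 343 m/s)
f_obs = f·v/(v − v_s) = 970.9 Hz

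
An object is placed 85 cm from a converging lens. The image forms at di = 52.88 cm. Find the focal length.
1/f = 1/do + 1/di → f = 32.6 cm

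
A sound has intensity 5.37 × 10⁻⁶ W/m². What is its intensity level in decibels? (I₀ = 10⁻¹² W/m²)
β = 10·log₁₀(I/I₀) = 67.3 dB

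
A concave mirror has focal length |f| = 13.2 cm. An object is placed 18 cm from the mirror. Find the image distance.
f = +13.2 cm (concave); 1/di = 1/f − 1/do → di = 49.5 cm (real image, in front of mirror)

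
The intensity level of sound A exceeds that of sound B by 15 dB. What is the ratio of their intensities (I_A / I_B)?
I_A/I_B = 10^(Δβ/10) = 31.62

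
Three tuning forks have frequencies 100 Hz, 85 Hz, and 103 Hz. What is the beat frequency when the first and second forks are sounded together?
15 Hz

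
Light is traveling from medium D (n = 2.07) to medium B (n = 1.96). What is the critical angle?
θc = arcsin(n₂/n₁) = 71.24°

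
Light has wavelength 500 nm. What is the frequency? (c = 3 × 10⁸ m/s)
f = c/λ = 6.000 × 10¹⁴ Hz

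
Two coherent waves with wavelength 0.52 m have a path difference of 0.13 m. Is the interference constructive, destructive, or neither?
neither (partial) — path difference = 0.25λ, neither a whole number of wavelengths nor an odd multiple of λ/2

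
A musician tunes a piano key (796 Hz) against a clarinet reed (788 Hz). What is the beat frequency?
8 Hz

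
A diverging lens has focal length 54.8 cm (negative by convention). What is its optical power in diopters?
P = 1/f = -1.825 D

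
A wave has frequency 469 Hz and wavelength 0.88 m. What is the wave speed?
v = fλ = 412.7 m/s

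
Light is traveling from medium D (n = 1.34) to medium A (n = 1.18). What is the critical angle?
θc = arcsin(n₂/n₁) = 61.71°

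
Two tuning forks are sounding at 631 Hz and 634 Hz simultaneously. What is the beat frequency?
3 Hz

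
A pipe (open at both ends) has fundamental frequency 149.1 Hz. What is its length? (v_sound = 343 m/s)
L = v/(2f₁) = 1.15 m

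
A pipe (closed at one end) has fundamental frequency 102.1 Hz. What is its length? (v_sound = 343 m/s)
L = v/(4f₁) = 0.8399 m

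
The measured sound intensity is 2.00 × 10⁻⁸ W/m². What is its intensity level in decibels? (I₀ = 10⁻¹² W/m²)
β = 10·log₁₀(I/I₀) = 43.01 dB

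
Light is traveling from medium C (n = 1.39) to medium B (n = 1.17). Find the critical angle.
θc = arcsin(n₂/n₁) = 57.32°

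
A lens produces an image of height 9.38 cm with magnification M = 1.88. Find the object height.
ho = |hi|/|M| = 4.989 cm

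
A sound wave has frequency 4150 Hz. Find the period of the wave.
T = 1/f = 2.410 × 10⁻⁴ s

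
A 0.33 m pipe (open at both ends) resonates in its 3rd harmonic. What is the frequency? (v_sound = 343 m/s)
fₙ = nv/(2L) = 1559 Hz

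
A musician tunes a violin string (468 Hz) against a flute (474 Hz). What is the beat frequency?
6 Hz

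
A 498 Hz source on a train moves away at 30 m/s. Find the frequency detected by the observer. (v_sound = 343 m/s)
f_obs = f·v/(v + v_s) = 457.9 Hz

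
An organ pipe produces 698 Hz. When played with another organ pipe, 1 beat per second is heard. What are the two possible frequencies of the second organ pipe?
f₂ = 698 ± 1 Hz → 699 Hz or 697 Hz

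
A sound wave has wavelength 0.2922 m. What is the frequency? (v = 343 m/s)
f = v/λ = 1174 Hz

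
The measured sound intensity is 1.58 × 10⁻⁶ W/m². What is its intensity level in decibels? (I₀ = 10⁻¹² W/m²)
β = 10·log₁₀(I/I₀) = 61.99 dB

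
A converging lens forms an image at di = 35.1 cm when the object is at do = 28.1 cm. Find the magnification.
M = −di/do = -1.249 (inverted image)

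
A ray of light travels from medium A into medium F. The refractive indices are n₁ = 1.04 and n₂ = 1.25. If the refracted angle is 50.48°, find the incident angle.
sin θ₁ = (n₂/n₁)·sin θ₂ → θ₁ = 68°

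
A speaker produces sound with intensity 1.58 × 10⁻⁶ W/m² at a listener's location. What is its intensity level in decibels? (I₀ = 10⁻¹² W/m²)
β = 10·log₁₀(I/I₀) = 61.99 dB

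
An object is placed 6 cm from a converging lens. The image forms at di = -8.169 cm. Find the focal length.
1/f = 1/do + 1/di → f = 22.6 cm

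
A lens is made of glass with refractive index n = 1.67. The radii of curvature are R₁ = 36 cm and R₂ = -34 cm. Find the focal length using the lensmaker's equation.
1/f = (n − 1)(1/R₁ − 1/R₂) → f = 26.1 cm (converging lens)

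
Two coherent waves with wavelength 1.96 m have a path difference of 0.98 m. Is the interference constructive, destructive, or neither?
destructive — path difference = 0.5λ, an odd multiple of λ/2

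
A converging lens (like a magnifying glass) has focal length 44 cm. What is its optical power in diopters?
P = 1/f = 2.273 D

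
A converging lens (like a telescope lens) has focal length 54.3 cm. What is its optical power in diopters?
P = 1/f = 1.842 D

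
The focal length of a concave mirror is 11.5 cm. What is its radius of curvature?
R = 2|f| = 23 cm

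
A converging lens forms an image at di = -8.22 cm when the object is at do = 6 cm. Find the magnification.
M = −di/do = 1.37 (upright image)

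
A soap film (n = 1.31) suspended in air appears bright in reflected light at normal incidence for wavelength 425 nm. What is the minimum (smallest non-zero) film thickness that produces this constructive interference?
2nt = (m − ½)λ with m = 1 → t = (m − ½)λ/(2n) = 81.11 nm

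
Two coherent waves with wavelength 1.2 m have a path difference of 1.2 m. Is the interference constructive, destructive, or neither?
constructive — path difference = 1λ, a whole number of wavelengths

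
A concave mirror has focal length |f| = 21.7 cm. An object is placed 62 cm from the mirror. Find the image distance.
f = +21.7 cm (concave); 1/di = 1/f − 1/do → di = 33.38 cm (real image, in front of mirror)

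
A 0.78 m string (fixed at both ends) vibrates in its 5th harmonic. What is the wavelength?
λₙ = 2L/n = 0.312 m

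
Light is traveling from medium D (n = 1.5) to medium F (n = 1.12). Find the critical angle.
θc = arcsin(n₂/n₁) = 48.3°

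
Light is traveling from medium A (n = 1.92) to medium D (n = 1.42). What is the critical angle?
θc = arcsin(n₂/n₁) = 47.7°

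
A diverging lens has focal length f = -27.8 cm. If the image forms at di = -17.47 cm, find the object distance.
1/do = 1/f − 1/di → do = 47.02 cm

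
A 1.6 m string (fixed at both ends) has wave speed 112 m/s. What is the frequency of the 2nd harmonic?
fₙ = nv/(2L) = 70 Hz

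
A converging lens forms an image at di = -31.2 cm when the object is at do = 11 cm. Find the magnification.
M = −di/do = 2.836 (upright image)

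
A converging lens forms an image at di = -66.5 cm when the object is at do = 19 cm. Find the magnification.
M = −di/do = 3.5 (upright image)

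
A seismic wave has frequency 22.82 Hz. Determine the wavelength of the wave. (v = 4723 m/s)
λ = v/f = 207 m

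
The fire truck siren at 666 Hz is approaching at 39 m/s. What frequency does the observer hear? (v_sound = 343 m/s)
f_obs = f·v/(v − v_s) = 751.4 Hz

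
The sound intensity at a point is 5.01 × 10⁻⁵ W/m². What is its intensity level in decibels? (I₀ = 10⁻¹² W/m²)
β = 10·log₁₀(I/I₀) = 77 dB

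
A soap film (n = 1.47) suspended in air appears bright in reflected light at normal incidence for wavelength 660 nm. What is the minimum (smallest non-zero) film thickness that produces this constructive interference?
2nt = (m − ½)λ with m = 1 → t = (m − ½)λ/(2n) = 112.2 nm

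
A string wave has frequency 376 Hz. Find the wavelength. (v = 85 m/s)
λ = v/f = 0.2261 m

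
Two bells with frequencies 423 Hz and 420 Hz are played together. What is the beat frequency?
3 Hz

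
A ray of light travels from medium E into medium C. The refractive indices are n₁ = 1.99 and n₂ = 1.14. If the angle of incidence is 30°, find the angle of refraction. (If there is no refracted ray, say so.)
sin θ₂ = (n₁/n₂)·sin θ₁ = 0.8728 → θ₂ = 60.79°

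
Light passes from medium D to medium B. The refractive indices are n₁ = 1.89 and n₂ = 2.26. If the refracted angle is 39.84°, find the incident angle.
sin θ₁ = (n₂/n₁)·sin θ₂ → θ₁ = 50°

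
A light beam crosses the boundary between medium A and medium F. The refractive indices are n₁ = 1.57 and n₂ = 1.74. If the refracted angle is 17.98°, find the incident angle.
sin θ₁ = (n₂/n₁)·sin θ₂ → θ₁ = 20.01°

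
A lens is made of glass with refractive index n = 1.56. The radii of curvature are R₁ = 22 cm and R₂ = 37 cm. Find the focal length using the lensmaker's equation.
1/f = (n − 1)(1/R₁ − 1/R₂) → f = 96.9 cm (converging lens)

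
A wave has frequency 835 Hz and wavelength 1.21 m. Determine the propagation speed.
v = fλ = 1010 m/s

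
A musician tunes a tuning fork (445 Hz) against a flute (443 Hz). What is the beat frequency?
2 Hz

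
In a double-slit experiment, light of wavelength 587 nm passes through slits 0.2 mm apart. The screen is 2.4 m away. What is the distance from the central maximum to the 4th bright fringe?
y = mλL/d = 28.18 mm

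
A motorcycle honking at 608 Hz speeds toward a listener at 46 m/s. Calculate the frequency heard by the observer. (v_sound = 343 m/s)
f_obs = f·v/(v − v_s) = 702.2 Hz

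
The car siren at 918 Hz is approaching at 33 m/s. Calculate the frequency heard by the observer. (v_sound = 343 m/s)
f_obs = f·v/(v − v_s) = 1016 Hz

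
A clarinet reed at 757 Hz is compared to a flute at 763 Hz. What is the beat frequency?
6 Hz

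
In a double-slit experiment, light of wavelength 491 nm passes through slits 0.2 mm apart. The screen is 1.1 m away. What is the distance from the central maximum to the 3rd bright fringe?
y = mλL/d = 8.102 mm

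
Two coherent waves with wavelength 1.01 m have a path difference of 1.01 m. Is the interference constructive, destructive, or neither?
constructive — path difference = 1λ, a whole number of wavelengths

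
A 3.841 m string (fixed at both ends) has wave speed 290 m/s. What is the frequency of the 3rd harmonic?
fₙ = nv/(2L) = 113.3 Hz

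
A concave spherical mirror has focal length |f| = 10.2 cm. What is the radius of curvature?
R = 2|f| = 20.4 cm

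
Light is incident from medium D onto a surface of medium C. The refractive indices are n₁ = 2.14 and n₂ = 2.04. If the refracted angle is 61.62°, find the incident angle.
sin θ₁ = (n₂/n₁)·sin θ₂ → θ₁ = 57°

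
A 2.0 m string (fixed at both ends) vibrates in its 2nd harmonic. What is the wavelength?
λₙ = 2L/n = 2 m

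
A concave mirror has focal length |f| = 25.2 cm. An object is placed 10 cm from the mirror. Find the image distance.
f = +25.2 cm (concave); 1/di = 1/f − 1/do → di = -16.58 cm (virtual image, behind mirror)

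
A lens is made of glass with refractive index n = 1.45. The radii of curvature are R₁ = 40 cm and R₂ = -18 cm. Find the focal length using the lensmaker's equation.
1/f = (n − 1)(1/R₁ − 1/R₂) → f = 27.59 cm (converging lens)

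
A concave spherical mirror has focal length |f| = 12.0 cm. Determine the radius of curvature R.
R = 2|f| = 24 cm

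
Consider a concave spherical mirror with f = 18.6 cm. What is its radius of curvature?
R = 2|f| = 37.2 cm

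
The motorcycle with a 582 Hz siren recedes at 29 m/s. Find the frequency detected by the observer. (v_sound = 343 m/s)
f_obs = f·v/(v + v_s) = 536.6 Hz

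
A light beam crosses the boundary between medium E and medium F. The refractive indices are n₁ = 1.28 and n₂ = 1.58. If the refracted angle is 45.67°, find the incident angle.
sin θ₁ = (n₂/n₁)·sin θ₂ → θ₁ = 62°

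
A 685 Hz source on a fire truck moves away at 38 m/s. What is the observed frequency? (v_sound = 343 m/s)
f_obs = f·v/(v + v_s) = 616.7 Hz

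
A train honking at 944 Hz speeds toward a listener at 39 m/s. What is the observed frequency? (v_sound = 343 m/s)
f_obs = f·v/(v − v_s) = 1065 Hz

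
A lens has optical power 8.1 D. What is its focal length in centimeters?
f = 1/P = 12.35 cm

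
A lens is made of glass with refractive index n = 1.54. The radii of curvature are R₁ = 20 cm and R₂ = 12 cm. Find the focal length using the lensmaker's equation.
1/f = (n − 1)(1/R₁ − 1/R₂) → f = -55.56 cm (diverging lens)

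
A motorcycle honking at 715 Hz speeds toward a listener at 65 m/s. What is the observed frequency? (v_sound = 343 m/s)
f_obs = f·v/(v − v_s) = 882.2 Hz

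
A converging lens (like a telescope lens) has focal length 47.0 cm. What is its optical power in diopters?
P = 1/f = 2.128 D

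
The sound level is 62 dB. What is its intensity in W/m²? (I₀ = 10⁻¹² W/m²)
I = I₀·10^(β/10) = 1.58 × 10⁻⁶ W/m²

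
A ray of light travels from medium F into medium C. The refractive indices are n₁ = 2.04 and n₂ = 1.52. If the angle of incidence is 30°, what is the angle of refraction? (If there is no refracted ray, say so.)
sin θ₂ = (n₁/n₂)·sin θ₁ = 0.6711 → θ₂ = 42.15°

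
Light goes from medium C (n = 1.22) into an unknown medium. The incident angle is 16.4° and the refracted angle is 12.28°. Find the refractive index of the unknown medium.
n₂ = n₁·sin θ₁ / sin θ₂ = 1.62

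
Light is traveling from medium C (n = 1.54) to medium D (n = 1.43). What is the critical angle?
θc = arcsin(n₂/n₁) = 68.21°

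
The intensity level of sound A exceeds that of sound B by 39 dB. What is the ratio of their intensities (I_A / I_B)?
I_A/I_B = 10^(Δβ/10) = 7943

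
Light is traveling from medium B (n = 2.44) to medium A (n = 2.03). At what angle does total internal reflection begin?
θc = arcsin(n₂/n₁) = 56.3°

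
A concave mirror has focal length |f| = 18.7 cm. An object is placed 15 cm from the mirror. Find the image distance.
f = +18.7 cm (concave); 1/di = 1/f − 1/do → di = -75.81 cm (virtual image, behind mirror)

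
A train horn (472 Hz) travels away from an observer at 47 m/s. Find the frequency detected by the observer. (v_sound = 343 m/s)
f_obs = f·v/(v + v_s) = 415.1 Hz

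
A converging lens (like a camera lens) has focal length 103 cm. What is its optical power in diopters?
P = 1/f = 0.9709 D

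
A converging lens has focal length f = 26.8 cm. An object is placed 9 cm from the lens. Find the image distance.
1/di = 1/f − 1/do → di = -13.55 cm (virtual image)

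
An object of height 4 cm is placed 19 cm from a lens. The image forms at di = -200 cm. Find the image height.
hi = (-di/do) × ho = 42.11 cm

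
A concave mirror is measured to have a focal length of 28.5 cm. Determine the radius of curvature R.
R = 2|f| = 57 cm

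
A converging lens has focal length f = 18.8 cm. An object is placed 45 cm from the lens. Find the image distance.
1/di = 1/f − 1/do → di = 32.29 cm (real image)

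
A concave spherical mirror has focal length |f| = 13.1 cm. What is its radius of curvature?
R = 2|f| = 26.2 cm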